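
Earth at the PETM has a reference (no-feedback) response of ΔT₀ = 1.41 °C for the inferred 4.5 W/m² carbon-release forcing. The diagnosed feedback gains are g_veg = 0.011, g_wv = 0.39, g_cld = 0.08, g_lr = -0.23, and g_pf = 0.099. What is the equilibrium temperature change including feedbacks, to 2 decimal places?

Total gain g = 0.011 + 0.39 + 0.08 − 0.23 + 0.099 = 0.35.
Amplification A = 1/(1 − 0.35) = 1.538.
ΔT = 1.41 × 1.538 = 2.17 °C.

2.17 °C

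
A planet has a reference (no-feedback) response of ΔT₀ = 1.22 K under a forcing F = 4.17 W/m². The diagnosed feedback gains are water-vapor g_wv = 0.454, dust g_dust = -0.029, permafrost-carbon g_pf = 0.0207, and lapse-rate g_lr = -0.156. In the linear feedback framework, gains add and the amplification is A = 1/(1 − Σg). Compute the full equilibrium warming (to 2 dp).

1.72 K

Total gain g = 0.454 − 0.029 + 0.0207 − 0.156 = 0.2897.
Amplification A = 1/(1 − 0.2897) = 1.408.
ΔT = 1.22 × 1.408 = 1.72 K.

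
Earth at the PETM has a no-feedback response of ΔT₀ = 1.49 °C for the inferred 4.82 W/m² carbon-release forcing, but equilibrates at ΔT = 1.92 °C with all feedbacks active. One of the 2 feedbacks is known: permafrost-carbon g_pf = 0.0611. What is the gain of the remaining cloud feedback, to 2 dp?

0.16

Amplification A = ΔT/ΔT₀ = 1.92/1.49 = 1.289.
Total gain g = 1 − 1/A = 1 − 1/1.289 = 0.2242.
The known gain is 0.0611.
g_cld = 0.2242 − 0.0611 = 0.16.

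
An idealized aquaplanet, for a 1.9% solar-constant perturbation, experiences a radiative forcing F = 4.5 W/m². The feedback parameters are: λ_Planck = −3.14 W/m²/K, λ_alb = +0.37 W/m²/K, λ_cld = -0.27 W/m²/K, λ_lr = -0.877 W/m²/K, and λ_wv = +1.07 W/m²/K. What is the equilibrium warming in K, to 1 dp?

Net feedback parameter λ = (−3.14) + (+0.37) + (-0.27) + (-0.877) + (+1.07) = -2.847 W/m²/K.
ΔT = −F/λ = −4.5/(-2.847) = 1.6 K.

1.6 K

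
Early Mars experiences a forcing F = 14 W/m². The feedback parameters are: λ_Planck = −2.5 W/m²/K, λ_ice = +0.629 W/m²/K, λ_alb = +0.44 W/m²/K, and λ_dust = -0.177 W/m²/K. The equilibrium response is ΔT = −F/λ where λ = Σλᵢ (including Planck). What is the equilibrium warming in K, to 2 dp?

Net feedback parameter λ = (−2.5) + (+0.629) + (+0.44) + (-0.177) = -1.608 W/m²/K.
ΔT = −F/λ = −14/(-1.608) = 8.71 K.

8.71 K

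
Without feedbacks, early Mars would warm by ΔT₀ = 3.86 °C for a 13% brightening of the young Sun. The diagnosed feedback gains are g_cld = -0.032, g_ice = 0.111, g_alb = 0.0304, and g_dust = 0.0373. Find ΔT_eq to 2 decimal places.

Total gain g = -0.032 + 0.111 + 0.0304 + 0.0373 = 0.1467.
Amplification A = 1/(1 − 0.1467) = 1.172.
ΔT = 3.86 × 1.172 = 4.52 °C.

4.52 °C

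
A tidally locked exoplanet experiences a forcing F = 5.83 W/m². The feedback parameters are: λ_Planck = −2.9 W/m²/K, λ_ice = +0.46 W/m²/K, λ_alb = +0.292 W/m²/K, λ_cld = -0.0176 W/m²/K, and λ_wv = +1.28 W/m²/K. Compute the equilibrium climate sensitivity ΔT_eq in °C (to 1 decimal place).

6.6 °C

Net feedback parameter λ = (−2.9) + (+0.46) + (+0.292) + (-0.0176) + (+1.28) = -0.8856 W/m²/K.
ΔT = −F/λ = −5.83/(-0.8856) = 6.6 °C.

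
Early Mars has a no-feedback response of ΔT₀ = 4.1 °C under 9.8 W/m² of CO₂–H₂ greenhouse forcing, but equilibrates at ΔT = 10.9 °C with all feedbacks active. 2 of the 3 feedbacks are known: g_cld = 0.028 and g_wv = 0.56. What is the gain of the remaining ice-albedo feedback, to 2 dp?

Amplification A = ΔT/ΔT₀ = 10.9/4.1 = 2.659.
Total gain g = 1 − 1/A = 1 − 1/2.659 = 0.6239.
Known gains sum to 0.028 + 0.56 = 0.588.
g_ice = 0.6239 − 0.588 = 0.04.

0.04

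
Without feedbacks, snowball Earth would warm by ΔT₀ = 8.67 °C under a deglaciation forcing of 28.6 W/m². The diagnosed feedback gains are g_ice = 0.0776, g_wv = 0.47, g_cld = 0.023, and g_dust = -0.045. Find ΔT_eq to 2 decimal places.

18.28 °C

Total gain g = 0.0776 + 0.47 + 0.023 − 0.045 = 0.5256.
Amplification A = 1/(1 − 0.5256) = 2.108.
ΔT = 8.67 × 2.108 = 18.28 °C.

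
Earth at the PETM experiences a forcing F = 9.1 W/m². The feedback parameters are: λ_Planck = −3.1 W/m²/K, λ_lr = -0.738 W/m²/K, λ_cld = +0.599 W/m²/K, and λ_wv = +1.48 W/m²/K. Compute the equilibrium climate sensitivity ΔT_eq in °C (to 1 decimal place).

Net feedback parameter λ = (−3.1) + (-0.738) + (+0.599) + (+1.48) = -1.759 W/m²/K.
ΔT = −F/λ = −9.1/(-1.759) = 5.2 °C.

5.2 °C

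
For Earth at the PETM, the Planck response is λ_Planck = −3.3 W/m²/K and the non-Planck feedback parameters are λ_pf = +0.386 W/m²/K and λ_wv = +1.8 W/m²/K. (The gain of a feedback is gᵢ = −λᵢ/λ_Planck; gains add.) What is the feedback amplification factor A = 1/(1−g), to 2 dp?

Convert to gains: g_pf = 0.386/3.3 = 0.117; g_wv = 1.8/3.3 = 0.5455.
Total gain g = 0.6625.
A = 1/(1 − 0.6625) = 2.96.

2.96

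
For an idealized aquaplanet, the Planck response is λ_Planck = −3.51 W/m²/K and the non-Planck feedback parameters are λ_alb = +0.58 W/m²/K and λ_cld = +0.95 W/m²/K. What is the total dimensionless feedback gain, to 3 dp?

0.436

Convert to gains: g_alb = 0.58/3.51 = 0.1652; g_cld = 0.95/3.51 = 0.2707.
Total gain g = 0.4359.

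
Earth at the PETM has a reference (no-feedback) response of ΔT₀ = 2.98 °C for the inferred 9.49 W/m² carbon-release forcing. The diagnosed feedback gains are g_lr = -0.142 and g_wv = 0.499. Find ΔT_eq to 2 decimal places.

4.63 °C

Total gain g = -0.142 + 0.499 = 0.357.
Amplification A = 1/(1 − 0.357) = 1.555.
ΔT = 2.98 × 1.555 = 4.63 °C.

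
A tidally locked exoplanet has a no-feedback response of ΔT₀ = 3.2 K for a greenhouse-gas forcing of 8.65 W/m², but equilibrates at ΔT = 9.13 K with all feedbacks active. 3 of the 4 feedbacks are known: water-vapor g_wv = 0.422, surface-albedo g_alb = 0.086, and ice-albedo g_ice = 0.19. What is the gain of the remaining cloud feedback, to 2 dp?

Amplification A = ΔT/ΔT₀ = 9.13/3.2 = 2.853.
Total gain g = 1 − 1/A = 1 − 1/2.853 = 0.6495.
Known gains sum to 0.422 + 0.086 + 0.19 = 0.698.
g_cld = 0.6495 − 0.698 = -0.05.

-0.05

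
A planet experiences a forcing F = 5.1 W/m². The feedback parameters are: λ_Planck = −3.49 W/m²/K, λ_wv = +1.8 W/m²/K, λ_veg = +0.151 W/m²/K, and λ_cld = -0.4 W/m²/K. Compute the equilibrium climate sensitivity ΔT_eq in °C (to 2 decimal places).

2.63 °C

Net feedback parameter λ = (−3.49) + (+1.8) + (+0.151) + (-0.4) = -1.939 W/m²/K.
ΔT = −F/λ = −5.1/(-1.939) = 2.63 °C.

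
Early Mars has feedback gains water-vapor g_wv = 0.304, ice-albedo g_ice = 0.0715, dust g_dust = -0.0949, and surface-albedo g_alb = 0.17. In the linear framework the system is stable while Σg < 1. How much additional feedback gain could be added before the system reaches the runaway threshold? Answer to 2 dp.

0.55

Current total gain = 0.304 + 0.0715 − 0.0949 + 0.17 = 0.4506.
Margin to runaway = 1 − 0.4506 = 0.55.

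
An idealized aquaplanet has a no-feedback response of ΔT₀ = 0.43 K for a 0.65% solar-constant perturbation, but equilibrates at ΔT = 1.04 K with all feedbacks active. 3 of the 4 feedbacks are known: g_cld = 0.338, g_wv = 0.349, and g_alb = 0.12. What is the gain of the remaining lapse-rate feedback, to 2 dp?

Amplification A = ΔT/ΔT₀ = 1.04/0.43 = 2.419.
Total gain g = 1 − 1/A = 1 − 1/2.419 = 0.5866.
Known gains sum to 0.338 + 0.349 + 0.12 = 0.807.
g_lr = 0.5866 − 0.807 = -0.22.

-0.22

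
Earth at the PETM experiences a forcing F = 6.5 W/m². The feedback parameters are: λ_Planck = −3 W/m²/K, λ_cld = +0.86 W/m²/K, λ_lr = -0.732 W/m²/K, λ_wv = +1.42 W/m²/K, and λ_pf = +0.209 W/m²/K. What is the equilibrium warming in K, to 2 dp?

5.23 K

Net feedback parameter λ = (−3) + (+0.86) + (-0.732) + (+1.42) + (+0.209) = -1.243 W/m²/K.
ΔT = −F/λ = −6.5/(-1.243) = 5.23 K.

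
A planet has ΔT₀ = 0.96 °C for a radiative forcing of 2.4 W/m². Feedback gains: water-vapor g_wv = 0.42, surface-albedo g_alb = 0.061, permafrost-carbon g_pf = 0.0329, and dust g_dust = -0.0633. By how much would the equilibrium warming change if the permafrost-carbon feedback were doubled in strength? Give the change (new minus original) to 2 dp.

Original: g = 0.4506, ΔT = 0.96/(1−0.4506) = 1.7474 °C.
With doubled permafrost-carbon: g' = 0.4835, ΔT' = 0.96/(1−0.4835) = 1.8587 °C.
Change = 1.8587 − 1.7474 = 0.11 °C.

0.11 °C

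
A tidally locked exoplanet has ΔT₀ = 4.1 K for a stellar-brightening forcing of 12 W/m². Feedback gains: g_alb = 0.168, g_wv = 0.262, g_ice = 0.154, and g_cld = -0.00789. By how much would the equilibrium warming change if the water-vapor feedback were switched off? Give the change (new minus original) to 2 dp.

-3.69 K

Original: g = 0.57611, ΔT = 4.1/(1−0.57611) = 9.6723 K.
Without water-vapor: g' = 0.31411, ΔT' = 4.1/(1−0.31411) = 5.9776 K.
Change = 5.9776 − 9.6723 = -3.69 K.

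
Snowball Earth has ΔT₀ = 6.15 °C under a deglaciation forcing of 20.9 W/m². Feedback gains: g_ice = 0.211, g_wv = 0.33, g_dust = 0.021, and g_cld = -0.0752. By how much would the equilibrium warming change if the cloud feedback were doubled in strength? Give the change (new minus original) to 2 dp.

-1.53 °C

Original: g = 0.4868, ΔT = 6.15/(1−0.4868) = 11.9836 °C.
With doubled cloud: g' = 0.4116, ΔT' = 6.15/(1−0.4116) = 10.4521 °C.
Change = 10.4521 − 11.9836 = -1.53 °C.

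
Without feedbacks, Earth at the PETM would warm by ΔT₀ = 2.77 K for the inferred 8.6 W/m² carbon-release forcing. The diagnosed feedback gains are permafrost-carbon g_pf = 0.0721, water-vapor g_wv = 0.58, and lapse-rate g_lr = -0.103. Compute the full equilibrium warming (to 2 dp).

6.14 K

Total gain g = 0.0721 + 0.58 − 0.103 = 0.5491.
Amplification A = 1/(1 − 0.5491) = 2.218.
ΔT = 2.77 × 2.218 = 6.14 K.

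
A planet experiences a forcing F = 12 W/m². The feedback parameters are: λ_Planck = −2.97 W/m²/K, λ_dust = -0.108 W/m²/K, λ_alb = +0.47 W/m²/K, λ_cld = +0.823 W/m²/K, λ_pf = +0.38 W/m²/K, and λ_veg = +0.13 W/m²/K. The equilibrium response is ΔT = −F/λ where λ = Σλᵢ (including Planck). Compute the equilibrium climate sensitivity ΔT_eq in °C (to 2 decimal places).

Net feedback parameter λ = (−2.97) + (-0.108) + (+0.47) + (+0.823) + (+0.38) + (+0.13) = -1.275 W/m²/K.
ΔT = −F/λ = −12/(-1.275) = 9.41 °C.

9.41 °C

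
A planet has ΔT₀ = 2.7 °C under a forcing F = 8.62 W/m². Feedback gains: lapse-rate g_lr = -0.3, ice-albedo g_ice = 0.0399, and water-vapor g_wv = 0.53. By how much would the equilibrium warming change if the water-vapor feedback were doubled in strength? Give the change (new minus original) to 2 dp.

Original: g = 0.2699, ΔT = 2.7/(1−0.2699) = 3.6981 °C.
With doubled water-vapor: g' = 0.7999, ΔT' = 2.7/(1−0.7999) = 13.4933 °C.
Change = 13.4933 − 3.6981 = 9.80 °C.

9.80 °C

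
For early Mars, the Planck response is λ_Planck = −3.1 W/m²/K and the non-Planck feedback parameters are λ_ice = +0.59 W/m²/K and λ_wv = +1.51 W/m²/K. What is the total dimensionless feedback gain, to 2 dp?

Convert to gains: g_ice = 0.59/3.1 = 0.1903; g_wv = 1.51/3.1 = 0.4871.
Total gain g = 0.6774.

0.68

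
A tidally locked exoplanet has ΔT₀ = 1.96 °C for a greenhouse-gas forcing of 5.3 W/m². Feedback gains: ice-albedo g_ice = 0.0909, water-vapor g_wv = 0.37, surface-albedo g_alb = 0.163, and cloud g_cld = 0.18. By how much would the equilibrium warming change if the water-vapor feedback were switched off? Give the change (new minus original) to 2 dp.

-6.53 °C

Original: g = 0.8039, ΔT = 1.96/(1−0.8039) = 9.9949 °C.
Without water-vapor: g' = 0.4339, ΔT' = 1.96/(1−0.4339) = 3.4623 °C.
Change = 3.4623 − 9.9949 = -6.53 °C.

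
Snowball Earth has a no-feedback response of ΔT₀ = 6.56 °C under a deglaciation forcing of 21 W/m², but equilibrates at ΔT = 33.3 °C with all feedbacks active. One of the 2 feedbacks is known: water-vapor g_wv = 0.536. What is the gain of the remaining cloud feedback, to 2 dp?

0.27

Amplification A = ΔT/ΔT₀ = 33.3/6.56 = 5.076.
Total gain g = 1 − 1/A = 1 − 1/5.076 = 0.803.
The known gain is 0.536.
g_cld = 0.803 − 0.536 = 0.27.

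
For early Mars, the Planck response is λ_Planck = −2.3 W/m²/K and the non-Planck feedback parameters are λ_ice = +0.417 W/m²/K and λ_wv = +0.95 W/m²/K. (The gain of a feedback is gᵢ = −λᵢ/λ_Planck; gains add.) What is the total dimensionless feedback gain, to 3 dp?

0.594

Convert to gains: g_ice = 0.417/2.3 = 0.1813; g_wv = 0.95/2.3 = 0.413.
Total gain g = 0.5943.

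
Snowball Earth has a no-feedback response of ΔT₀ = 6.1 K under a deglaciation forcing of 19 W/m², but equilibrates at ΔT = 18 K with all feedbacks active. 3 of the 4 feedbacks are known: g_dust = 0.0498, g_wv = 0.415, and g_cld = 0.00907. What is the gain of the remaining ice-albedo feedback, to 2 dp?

Amplification A = ΔT/ΔT₀ = 18/6.1 = 2.951.
Total gain g = 1 − 1/A = 1 − 1/2.951 = 0.6611.
Known gains sum to 0.0498 + 0.415 + 0.00907 = 0.47387.
g_ice = 0.6611 − 0.47387 = 0.19.

0.19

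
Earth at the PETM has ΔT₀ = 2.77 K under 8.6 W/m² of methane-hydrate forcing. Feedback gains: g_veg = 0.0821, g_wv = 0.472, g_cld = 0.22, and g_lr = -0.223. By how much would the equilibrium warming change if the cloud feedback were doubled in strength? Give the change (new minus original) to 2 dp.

5.93 K

Original: g = 0.5511, ΔT = 2.77/(1−0.5511) = 6.1706 K.
With doubled cloud: g' = 0.7711, ΔT' = 2.77/(1−0.7711) = 12.1014 K.
Change = 12.1014 − 6.1706 = 5.93 K.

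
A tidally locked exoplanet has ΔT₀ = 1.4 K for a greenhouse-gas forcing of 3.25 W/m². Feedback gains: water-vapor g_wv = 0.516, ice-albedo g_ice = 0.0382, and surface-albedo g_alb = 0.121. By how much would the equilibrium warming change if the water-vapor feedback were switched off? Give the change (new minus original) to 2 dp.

-2.65 K

Original: g = 0.6752, ΔT = 1.4/(1−0.6752) = 4.3103 K.
Without water-vapor: g' = 0.1592, ΔT' = 1.4/(1−0.1592) = 1.6651 K.
Change = 1.6651 − 4.3103 = -2.65 K.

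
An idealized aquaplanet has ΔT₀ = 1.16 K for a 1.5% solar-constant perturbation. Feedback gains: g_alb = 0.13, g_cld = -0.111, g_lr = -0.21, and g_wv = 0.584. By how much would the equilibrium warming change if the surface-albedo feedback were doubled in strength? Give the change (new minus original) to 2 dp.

0.52 K

Original: g = 0.393, ΔT = 1.16/(1−0.393) = 1.9110 K.
With doubled surface-albedo: g' = 0.523, ΔT' = 1.16/(1−0.523) = 2.4319 K.
Change = 2.4319 − 1.9110 = 0.52 K.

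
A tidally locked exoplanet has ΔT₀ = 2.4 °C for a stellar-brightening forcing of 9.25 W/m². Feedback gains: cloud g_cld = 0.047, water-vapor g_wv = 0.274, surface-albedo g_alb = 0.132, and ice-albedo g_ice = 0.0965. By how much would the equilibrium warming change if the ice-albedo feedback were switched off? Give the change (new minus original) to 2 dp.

-0.94 °C

Original: g = 0.5495, ΔT = 2.4/(1−0.5495) = 5.3274 °C.
Without ice-albedo: g' = 0.453, ΔT' = 2.4/(1−0.453) = 4.3876 °C.
Change = 4.3876 − 5.3274 = -0.94 °C.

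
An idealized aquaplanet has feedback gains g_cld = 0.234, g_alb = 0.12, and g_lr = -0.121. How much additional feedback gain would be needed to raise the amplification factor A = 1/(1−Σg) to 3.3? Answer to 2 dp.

Current total gain = 0.233.
Target gain for A = 3.3: g* = 1 − 1/3.3 = 0.697.
Additional gain needed = 0.697 − 0.233 = 0.46.

0.46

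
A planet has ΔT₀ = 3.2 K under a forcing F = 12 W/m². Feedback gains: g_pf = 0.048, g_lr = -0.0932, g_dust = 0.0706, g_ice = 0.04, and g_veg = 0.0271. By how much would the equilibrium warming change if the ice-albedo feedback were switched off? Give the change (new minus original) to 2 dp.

Original: g = 0.0925, ΔT = 3.2/(1−0.0925) = 3.5262 K.
Without ice-albedo: g' = 0.0525, ΔT' = 3.2/(1−0.0525) = 3.3773 K.
Change = 3.3773 − 3.5262 = -0.15 K.

-0.15 K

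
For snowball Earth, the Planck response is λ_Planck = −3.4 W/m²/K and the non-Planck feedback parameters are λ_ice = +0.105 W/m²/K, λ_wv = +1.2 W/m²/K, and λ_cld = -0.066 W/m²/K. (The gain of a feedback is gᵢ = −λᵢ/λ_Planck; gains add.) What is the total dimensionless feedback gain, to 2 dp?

Convert to gains: g_ice = 0.105/3.4 = 0.03088; g_wv = 1.2/3.4 = 0.3529; g_cld = -0.066/3.4 = -0.01941.
Total gain g = 0.36437.

0.36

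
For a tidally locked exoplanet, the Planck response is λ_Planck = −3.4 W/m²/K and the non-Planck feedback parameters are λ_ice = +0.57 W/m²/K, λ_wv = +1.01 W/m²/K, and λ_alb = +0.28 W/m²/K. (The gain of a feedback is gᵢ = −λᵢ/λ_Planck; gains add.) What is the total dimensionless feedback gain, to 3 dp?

Convert to gains: g_ice = 0.57/3.4 = 0.1676; g_wv = 1.01/3.4 = 0.2971; g_alb = 0.28/3.4 = 0.08235.
Total gain g = 0.54705.

0.547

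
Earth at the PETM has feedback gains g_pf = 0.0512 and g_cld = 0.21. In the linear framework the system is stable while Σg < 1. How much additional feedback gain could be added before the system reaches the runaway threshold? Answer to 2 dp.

0.74

Current total gain = 0.0512 + 0.21 = 0.2612.
Margin to runaway = 1 − 0.2612 = 0.74.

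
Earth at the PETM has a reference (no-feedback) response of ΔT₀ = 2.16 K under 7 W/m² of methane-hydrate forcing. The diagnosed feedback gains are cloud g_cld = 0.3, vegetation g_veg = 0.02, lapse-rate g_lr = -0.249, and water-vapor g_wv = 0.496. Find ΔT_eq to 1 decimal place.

Total gain g = 0.3 + 0.02 − 0.249 + 0.496 = 0.567.
Amplification A = 1/(1 − 0.567) = 2.309.
ΔT = 2.16 × 2.309 = 5.0 K.

5.0 K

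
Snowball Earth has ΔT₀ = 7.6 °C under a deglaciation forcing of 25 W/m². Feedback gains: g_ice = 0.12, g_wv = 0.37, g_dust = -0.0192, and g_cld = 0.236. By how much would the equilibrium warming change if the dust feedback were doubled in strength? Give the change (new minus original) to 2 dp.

Original: g = 0.7068, ΔT = 7.6/(1−0.7068) = 25.9209 °C.
With doubled dust: g' = 0.6876, ΔT' = 7.6/(1−0.6876) = 24.3278 °C.
Change = 24.3278 − 25.9209 = -1.59 °C.

-1.59 °C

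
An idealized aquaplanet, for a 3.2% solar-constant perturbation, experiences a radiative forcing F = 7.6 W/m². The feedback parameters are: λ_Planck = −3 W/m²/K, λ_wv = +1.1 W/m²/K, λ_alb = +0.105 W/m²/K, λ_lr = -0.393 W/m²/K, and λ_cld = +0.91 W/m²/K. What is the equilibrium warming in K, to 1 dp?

Net feedback parameter λ = (−3) + (+1.1) + (+0.105) + (-0.393) + (+0.91) = -1.278 W/m²/K.
ΔT = −F/λ = −7.6/(-1.278) = 5.9 K.

5.9 K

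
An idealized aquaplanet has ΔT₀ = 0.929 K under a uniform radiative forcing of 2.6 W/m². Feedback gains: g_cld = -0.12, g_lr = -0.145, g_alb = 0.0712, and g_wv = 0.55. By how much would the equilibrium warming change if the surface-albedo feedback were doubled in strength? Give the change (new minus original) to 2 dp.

Original: g = 0.3562, ΔT = 0.929/(1−0.3562) = 1.4430 K.
With doubled surface-albedo: g' = 0.4274, ΔT' = 0.929/(1−0.4274) = 1.6224 K.
Change = 1.6224 − 1.4430 = 0.18 K.

0.18 K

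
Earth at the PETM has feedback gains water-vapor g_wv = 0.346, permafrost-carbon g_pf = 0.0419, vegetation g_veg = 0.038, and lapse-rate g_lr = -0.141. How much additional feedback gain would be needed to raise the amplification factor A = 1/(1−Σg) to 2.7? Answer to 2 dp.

Current total gain = 0.2849.
Target gain for A = 2.7: g* = 1 − 1/2.7 = 0.6296.
Additional gain needed = 0.6296 − 0.2849 = 0.34.

0.34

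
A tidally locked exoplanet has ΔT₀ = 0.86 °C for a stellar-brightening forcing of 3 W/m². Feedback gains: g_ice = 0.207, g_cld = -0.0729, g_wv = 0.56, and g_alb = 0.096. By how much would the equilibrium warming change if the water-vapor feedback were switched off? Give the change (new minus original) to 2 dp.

-2.98 °C

Original: g = 0.7901, ΔT = 0.86/(1−0.7901) = 4.0972 °C.
Without water-vapor: g' = 0.2301, ΔT' = 0.86/(1−0.2301) = 1.1170 °C.
Change = 1.1170 − 4.0972 = -2.98 °C.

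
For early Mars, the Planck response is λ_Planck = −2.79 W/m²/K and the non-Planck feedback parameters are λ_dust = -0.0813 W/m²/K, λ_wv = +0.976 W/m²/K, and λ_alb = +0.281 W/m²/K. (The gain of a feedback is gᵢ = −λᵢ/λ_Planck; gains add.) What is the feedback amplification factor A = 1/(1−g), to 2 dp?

1.73

Convert to gains: g_dust = -0.0813/2.79 = -0.02914; g_wv = 0.976/2.79 = 0.3498; g_alb = 0.281/2.79 = 0.1007.
Total gain g = 0.42136.
A = 1/(1 − 0.42136) = 1.73.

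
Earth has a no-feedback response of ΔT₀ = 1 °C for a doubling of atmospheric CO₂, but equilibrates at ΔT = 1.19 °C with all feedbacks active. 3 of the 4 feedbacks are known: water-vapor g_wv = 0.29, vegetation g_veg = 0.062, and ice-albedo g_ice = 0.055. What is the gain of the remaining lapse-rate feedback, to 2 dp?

Amplification A = ΔT/ΔT₀ = 1.19/1 = 1.19.
Total gain g = 1 − 1/A = 1 − 1/1.19 = 0.1597.
Known gains sum to 0.29 + 0.062 + 0.055 = 0.407.
g_lr = 0.1597 − 0.407 = -0.25.

-0.25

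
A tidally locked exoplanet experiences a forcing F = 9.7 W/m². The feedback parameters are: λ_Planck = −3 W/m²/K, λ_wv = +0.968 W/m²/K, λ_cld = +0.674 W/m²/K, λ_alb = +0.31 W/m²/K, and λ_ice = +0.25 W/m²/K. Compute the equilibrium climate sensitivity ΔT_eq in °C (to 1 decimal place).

12.2 °C

Net feedback parameter λ = (−3) + (+0.968) + (+0.674) + (+0.31) + (+0.25) = -0.798 W/m²/K.
ΔT = −F/λ = −9.7/(-0.798) = 12.2 °C.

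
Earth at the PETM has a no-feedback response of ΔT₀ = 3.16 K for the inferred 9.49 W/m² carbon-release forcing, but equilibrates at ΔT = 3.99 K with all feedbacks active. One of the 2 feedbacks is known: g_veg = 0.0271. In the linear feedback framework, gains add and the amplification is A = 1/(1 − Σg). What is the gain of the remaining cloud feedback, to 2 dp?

0.18

Amplification A = ΔT/ΔT₀ = 3.99/3.16 = 1.263.
Total gain g = 1 − 1/A = 1 − 1/1.263 = 0.2082.
The known gain is 0.0271.
g_cld = 0.2082 − 0.0271 = 0.18.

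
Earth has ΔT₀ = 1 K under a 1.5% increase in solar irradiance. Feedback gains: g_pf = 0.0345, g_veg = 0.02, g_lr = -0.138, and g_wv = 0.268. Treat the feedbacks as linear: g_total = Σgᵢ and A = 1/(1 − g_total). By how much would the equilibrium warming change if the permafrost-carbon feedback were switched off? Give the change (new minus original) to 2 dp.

Original: g = 0.1845, ΔT = 1/(1−0.1845) = 1.2262 K.
Without permafrost-carbon: g' = 0.15, ΔT' = 1/(1−0.15) = 1.1765 K.
Change = 1.1765 − 1.2262 = -0.05 K.

-0.05 K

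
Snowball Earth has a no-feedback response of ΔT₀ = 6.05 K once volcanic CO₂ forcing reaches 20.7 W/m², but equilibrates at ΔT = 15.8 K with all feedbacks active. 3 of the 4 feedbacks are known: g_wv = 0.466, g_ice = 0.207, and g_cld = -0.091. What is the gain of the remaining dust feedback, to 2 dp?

0.04

Amplification A = ΔT/ΔT₀ = 15.8/6.05 = 2.612.
Total gain g = 1 − 1/A = 1 − 1/2.612 = 0.6172.
Known gains sum to 0.466 + 0.207 − 0.091 = 0.582.
g_dust = 0.6172 − 0.582 = 0.04.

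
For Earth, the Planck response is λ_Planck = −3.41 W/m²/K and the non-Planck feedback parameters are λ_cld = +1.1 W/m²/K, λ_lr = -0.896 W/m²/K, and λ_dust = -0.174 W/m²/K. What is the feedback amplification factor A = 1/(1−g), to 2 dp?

Convert to gains: g_cld = 1.1/3.41 = 0.3226; g_lr = -0.896/3.41 = -0.2628; g_dust = -0.174/3.41 = -0.05103.
Total gain g = 0.00877.
A = 1/(1 − 0.00877) = 1.01.

1.01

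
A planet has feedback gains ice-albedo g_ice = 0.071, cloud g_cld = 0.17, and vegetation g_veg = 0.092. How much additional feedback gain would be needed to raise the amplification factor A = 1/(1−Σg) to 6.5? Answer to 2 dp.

0.51

Current total gain = 0.333.
Target gain for A = 6.5: g* = 1 − 1/6.5 = 0.8462.
Additional gain needed = 0.8462 − 0.333 = 0.51.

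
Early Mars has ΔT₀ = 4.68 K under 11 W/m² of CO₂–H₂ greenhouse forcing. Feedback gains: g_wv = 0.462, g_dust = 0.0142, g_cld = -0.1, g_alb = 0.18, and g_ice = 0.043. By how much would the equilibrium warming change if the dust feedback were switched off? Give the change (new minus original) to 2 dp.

-0.40 K

Original: g = 0.5992, ΔT = 4.68/(1−0.5992) = 11.6766 K.
Without dust: g' = 0.585, ΔT' = 4.68/(1−0.585) = 11.2771 K.
Change = 11.2771 − 11.6766 = -0.40 K.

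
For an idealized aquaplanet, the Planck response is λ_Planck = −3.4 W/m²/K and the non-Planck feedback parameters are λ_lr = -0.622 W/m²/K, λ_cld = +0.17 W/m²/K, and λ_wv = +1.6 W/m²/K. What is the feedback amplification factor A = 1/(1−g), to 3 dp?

1.510

Convert to gains: g_lr = -0.622/3.4 = -0.1829; g_cld = 0.17/3.4 = 0.05; g_wv = 1.6/3.4 = 0.4706.
Total gain g = 0.3377.
A = 1/(1 − 0.3377) = 1.510.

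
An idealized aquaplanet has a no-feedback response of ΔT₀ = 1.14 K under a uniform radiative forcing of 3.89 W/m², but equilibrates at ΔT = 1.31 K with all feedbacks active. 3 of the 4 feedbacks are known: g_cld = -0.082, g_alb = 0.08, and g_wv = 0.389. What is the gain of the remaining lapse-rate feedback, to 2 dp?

-0.26

Amplification A = ΔT/ΔT₀ = 1.31/1.14 = 1.149.
Total gain g = 1 − 1/A = 1 − 1/1.149 = 0.1297.
Known gains sum to -0.082 + 0.08 + 0.389 = 0.387.
g_lr = 0.1297 − 0.387 = -0.26.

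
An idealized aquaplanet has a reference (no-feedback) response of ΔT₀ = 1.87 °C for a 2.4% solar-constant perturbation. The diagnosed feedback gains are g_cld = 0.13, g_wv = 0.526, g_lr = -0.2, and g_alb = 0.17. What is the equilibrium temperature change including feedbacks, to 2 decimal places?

Total gain g = 0.13 + 0.526 − 0.2 + 0.17 = 0.626.
Amplification A = 1/(1 − 0.626) = 2.674.
ΔT = 1.87 × 2.674 = 5.00 °C.

5.00 °C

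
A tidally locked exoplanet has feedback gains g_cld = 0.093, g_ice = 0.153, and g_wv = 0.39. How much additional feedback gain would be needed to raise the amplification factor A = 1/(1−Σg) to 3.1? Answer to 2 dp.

Current total gain = 0.636.
Target gain for A = 3.1: g* = 1 − 1/3.1 = 0.6774.
Additional gain needed = 0.6774 − 0.636 = 0.04.

0.04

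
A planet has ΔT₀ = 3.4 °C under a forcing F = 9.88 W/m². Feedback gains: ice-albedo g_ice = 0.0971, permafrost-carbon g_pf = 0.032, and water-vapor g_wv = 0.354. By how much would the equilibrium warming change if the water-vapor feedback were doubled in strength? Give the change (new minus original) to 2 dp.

14.29 °C

Original: g = 0.4831, ΔT = 3.4/(1−0.4831) = 6.5777 °C.
With doubled water-vapor: g' = 0.8371, ΔT' = 3.4/(1−0.8371) = 20.8717 °C.
Change = 20.8717 − 6.5777 = 14.29 °C.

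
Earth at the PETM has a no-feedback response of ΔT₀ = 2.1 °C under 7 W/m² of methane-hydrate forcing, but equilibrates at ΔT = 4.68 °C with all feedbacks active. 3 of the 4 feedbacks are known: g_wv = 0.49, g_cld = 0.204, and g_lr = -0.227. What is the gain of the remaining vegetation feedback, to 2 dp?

0.08

Amplification A = ΔT/ΔT₀ = 4.68/2.1 = 2.229.
Total gain g = 1 − 1/A = 1 − 1/2.229 = 0.5514.
Known gains sum to 0.49 + 0.204 − 0.227 = 0.467.
g_veg = 0.5514 − 0.467 = 0.08.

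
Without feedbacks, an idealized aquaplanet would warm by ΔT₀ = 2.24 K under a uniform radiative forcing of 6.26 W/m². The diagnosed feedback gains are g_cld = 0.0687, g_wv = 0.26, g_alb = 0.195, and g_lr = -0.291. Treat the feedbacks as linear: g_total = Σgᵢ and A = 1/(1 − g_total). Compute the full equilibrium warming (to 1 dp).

2.9 K

Total gain g = 0.0687 + 0.26 + 0.195 − 0.291 = 0.2327.
Amplification A = 1/(1 − 0.2327) = 1.303.
ΔT = 2.24 × 1.303 = 2.9 K.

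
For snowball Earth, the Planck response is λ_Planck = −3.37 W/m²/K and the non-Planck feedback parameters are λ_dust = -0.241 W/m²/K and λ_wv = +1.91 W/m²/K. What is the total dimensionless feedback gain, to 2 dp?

Convert to gains: g_dust = -0.241/3.37 = -0.07151; g_wv = 1.91/3.37 = 0.5668.
Total gain g = 0.49529.

0.50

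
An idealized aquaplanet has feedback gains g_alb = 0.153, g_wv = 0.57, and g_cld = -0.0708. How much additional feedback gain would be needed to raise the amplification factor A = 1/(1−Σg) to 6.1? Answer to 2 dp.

0.18

Current total gain = 0.6522.
Target gain for A = 6.1: g* = 1 − 1/6.1 = 0.8361.
Additional gain needed = 0.8361 − 0.6522 = 0.18.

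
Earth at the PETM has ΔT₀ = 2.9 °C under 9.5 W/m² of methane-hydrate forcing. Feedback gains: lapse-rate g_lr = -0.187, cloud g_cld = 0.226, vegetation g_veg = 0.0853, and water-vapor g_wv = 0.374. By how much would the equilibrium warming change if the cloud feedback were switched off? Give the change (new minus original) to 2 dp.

Original: g = 0.4983, ΔT = 2.9/(1−0.4983) = 5.7803 °C.
Without cloud: g' = 0.2723, ΔT' = 2.9/(1−0.2723) = 3.9852 °C.
Change = 3.9852 − 5.7803 = -1.80 °C.

-1.80 °C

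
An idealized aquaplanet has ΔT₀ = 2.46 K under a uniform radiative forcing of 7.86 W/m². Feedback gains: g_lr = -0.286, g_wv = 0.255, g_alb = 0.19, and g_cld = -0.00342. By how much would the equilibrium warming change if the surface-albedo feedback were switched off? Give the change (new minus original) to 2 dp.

-0.54 K

Original: g = 0.15558, ΔT = 2.46/(1−0.15558) = 2.9132 K.
Without surface-albedo: g' = -0.03442, ΔT' = 2.46/(1+0.03442) = 2.3781 K.
Change = 2.3781 − 2.9132 = -0.54 K.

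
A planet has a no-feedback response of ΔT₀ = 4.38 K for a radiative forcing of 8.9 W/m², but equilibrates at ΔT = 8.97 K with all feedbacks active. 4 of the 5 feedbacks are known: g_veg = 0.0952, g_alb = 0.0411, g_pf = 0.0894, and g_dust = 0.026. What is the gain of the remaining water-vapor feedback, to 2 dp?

0.26

Amplification A = ΔT/ΔT₀ = 8.97/4.38 = 2.048.
Total gain g = 1 − 1/A = 1 − 1/2.048 = 0.5117.
Known gains sum to 0.0952 + 0.0411 + 0.0894 + 0.026 = 0.2517.
g_wv = 0.5117 − 0.2517 = 0.26.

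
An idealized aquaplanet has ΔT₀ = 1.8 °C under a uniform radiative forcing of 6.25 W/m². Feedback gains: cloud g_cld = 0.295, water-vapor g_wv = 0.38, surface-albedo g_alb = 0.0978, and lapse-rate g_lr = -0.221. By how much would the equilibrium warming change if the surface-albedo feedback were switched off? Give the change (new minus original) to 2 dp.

Original: g = 0.5518, ΔT = 1.8/(1−0.5518) = 4.0161 °C.
Without surface-albedo: g' = 0.454, ΔT' = 1.8/(1−0.454) = 3.2967 °C.
Change = 3.2967 − 4.0161 = -0.72 °C.

-0.72 °C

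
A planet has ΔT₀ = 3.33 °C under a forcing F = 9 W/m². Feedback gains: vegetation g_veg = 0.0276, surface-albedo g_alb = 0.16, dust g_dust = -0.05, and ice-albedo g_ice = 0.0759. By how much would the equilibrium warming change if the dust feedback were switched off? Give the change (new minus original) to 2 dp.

0.29 °C

Original: g = 0.2135, ΔT = 3.33/(1−0.2135) = 4.2339 °C.
Without dust: g' = 0.2635, ΔT' = 3.33/(1−0.2635) = 4.5214 °C.
Change = 4.5214 − 4.2339 = 0.29 °C.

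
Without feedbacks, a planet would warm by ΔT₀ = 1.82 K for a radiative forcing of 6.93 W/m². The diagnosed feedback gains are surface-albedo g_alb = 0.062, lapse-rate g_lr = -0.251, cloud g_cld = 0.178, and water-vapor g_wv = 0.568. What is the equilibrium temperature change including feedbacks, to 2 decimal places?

Total gain g = 0.062 − 0.251 + 0.178 + 0.568 = 0.557.
Amplification A = 1/(1 − 0.557) = 2.257.
ΔT = 1.82 × 2.257 = 4.11 K.

4.11 K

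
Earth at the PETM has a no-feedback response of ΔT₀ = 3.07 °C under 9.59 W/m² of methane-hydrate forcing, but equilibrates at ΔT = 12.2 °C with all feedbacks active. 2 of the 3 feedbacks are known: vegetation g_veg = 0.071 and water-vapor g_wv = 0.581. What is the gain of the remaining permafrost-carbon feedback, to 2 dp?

Amplification A = ΔT/ΔT₀ = 12.2/3.07 = 3.974.
Total gain g = 1 − 1/A = 1 − 1/3.974 = 0.7484.
Known gains sum to 0.071 + 0.581 = 0.652.
g_pf = 0.7484 − 0.652 = 0.10.

0.10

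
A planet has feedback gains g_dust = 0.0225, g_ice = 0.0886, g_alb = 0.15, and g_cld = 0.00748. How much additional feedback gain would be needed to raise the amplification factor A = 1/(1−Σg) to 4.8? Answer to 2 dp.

0.52

Current total gain = 0.26858.
Target gain for A = 4.8: g* = 1 − 1/4.8 = 0.7917.
Additional gain needed = 0.7917 − 0.26858 = 0.52.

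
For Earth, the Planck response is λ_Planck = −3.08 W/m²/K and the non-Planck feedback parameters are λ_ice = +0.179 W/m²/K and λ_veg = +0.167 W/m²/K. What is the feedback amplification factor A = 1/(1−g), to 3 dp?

Convert to gains: g_ice = 0.179/3.08 = 0.05812; g_veg = 0.167/3.08 = 0.05422.
Total gain g = 0.11234.
A = 1/(1 − 0.11234) = 1.127.

1.127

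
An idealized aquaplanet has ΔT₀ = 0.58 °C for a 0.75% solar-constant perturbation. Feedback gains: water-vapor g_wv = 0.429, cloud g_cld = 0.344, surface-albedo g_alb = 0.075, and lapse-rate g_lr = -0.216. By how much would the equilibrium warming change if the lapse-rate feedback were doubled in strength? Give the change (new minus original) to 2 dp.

-0.58 °C

Original: g = 0.632, ΔT = 0.58/(1−0.632) = 1.5761 °C.
With doubled lapse-rate: g' = 0.416, ΔT' = 0.58/(1−0.416) = 0.9932 °C.
Change = 0.9932 − 1.5761 = -0.58 °C.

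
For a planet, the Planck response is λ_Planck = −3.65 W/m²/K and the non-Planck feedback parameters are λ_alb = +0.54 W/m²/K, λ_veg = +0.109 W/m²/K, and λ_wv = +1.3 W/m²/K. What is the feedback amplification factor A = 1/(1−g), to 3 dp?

Convert to gains: g_alb = 0.54/3.65 = 0.1479; g_veg = 0.109/3.65 = 0.02986; g_wv = 1.3/3.65 = 0.3562.
Total gain g = 0.53396.
A = 1/(1 − 0.53396) = 2.146.

2.146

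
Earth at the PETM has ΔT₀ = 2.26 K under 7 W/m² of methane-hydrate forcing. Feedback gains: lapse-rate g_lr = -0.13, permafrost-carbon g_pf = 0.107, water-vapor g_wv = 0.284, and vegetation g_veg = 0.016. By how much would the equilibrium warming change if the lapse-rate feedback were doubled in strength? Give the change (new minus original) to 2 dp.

-0.48 K

Original: g = 0.277, ΔT = 2.26/(1−0.277) = 3.1259 K.
With doubled lapse-rate: g' = 0.147, ΔT' = 2.26/(1−0.147) = 2.6495 K.
Change = 2.6495 − 3.1259 = -0.48 K.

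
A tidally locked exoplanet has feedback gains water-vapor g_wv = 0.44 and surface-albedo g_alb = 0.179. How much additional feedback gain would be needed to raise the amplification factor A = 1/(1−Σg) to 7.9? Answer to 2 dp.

Current total gain = 0.619.
Target gain for A = 7.9: g* = 1 − 1/7.9 = 0.8734.
Additional gain needed = 0.8734 − 0.619 = 0.25.

0.25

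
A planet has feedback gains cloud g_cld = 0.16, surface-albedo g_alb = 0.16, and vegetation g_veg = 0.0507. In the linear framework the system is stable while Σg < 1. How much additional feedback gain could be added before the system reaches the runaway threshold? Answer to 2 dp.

0.63

Current total gain = 0.16 + 0.16 + 0.0507 = 0.3707.
Margin to runaway = 1 − 0.3707 = 0.63.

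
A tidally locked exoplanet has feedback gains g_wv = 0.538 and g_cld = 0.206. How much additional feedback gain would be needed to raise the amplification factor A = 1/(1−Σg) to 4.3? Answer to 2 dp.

Current total gain = 0.744.
Target gain for A = 4.3: g* = 1 − 1/4.3 = 0.7674.
Additional gain needed = 0.7674 − 0.744 = 0.02.

0.02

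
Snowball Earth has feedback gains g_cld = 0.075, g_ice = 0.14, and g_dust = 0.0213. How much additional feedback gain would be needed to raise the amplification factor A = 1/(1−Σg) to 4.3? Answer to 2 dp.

0.53

Current total gain = 0.2363.
Target gain for A = 4.3: g* = 1 − 1/4.3 = 0.7674.
Additional gain needed = 0.7674 − 0.2363 = 0.53.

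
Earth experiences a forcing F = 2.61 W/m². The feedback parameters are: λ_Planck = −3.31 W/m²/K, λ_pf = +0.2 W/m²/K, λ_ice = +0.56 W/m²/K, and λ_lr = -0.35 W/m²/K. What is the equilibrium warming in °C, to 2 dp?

Net feedback parameter λ = (−3.31) + (+0.2) + (+0.56) + (-0.35) = -2.9 W/m²/K.
ΔT = −F/λ = −2.61/(-2.9) = 0.90 °C.

0.90 °C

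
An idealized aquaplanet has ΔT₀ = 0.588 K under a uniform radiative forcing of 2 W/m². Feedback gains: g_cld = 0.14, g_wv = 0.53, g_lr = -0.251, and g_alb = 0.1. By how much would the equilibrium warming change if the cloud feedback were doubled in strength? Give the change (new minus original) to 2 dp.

Original: g = 0.519, ΔT = 0.588/(1−0.519) = 1.2225 K.
With doubled cloud: g' = 0.659, ΔT' = 0.588/(1−0.659) = 1.7243 K.
Change = 1.7243 − 1.2225 = 0.50 K.

0.50 K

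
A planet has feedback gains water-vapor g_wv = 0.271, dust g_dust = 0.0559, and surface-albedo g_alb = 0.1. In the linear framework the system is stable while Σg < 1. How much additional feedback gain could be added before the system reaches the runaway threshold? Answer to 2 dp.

0.57

Current total gain = 0.271 + 0.0559 + 0.1 = 0.4269.
Margin to runaway = 1 − 0.4269 = 0.57.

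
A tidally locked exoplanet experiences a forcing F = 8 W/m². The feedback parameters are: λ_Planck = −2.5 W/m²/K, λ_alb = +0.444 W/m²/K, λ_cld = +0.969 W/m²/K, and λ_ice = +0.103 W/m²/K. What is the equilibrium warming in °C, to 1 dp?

Net feedback parameter λ = (−2.5) + (+0.444) + (+0.969) + (+0.103) = -0.984 W/m²/K.
ΔT = −F/λ = −8/(-0.984) = 8.1 °C.

8.1 °C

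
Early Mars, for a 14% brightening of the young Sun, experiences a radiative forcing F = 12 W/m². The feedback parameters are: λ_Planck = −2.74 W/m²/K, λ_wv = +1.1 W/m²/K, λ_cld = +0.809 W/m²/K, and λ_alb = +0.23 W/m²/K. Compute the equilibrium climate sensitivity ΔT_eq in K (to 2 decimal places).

Net feedback parameter λ = (−2.74) + (+1.1) + (+0.809) + (+0.23) = -0.601 W/m²/K.
ΔT = −F/λ = −12/(-0.601) = 19.97 K.

19.97 K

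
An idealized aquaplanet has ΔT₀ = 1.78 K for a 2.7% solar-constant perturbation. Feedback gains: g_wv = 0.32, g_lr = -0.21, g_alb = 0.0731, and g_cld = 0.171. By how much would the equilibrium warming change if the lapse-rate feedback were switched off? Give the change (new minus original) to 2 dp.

Original: g = 0.3541, ΔT = 1.78/(1−0.3541) = 2.7558 K.
Without lapse-rate: g' = 0.5641, ΔT' = 1.78/(1−0.5641) = 4.0835 K.
Change = 4.0835 − 2.7558 = 1.33 K.

1.33 K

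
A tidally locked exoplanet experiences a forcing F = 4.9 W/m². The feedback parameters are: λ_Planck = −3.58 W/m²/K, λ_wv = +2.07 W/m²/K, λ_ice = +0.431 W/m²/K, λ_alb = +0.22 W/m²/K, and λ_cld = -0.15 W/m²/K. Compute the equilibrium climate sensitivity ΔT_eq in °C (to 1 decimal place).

4.9 °C

Net feedback parameter λ = (−3.58) + (+2.07) + (+0.431) + (+0.22) + (-0.15) = -1.009 W/m²/K.
ΔT = −F/λ = −4.9/(-1.009) = 4.9 °C.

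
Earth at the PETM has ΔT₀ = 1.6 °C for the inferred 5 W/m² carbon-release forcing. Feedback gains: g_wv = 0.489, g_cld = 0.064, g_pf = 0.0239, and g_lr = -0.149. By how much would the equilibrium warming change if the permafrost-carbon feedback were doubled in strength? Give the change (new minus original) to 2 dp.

Original: g = 0.4279, ΔT = 1.6/(1−0.4279) = 2.7967 °C.
With doubled permafrost-carbon: g' = 0.4518, ΔT' = 1.6/(1−0.4518) = 2.9186 °C.
Change = 2.9186 − 2.7967 = 0.12 °C.

0.12 °C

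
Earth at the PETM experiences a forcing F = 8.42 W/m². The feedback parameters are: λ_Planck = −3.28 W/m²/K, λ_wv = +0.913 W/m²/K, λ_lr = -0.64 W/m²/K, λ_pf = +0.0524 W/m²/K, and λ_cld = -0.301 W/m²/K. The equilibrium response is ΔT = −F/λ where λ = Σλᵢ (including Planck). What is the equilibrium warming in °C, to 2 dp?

Net feedback parameter λ = (−3.28) + (+0.913) + (-0.64) + (+0.0524) + (-0.301) = -3.2556 W/m²/K.
ΔT = −F/λ = −8.42/(-3.2556) = 2.59 °C.

2.59 °C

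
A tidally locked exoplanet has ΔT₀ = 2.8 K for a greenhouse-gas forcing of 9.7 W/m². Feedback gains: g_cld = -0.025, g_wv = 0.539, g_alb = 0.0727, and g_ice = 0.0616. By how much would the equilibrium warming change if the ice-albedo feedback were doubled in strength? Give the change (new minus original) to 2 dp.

1.69 K

Original: g = 0.6483, ΔT = 2.8/(1−0.6483) = 7.9613 K.
With doubled ice-albedo: g' = 0.7099, ΔT' = 2.8/(1−0.7099) = 9.6518 K.
Change = 9.6518 − 7.9613 = 1.69 K.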